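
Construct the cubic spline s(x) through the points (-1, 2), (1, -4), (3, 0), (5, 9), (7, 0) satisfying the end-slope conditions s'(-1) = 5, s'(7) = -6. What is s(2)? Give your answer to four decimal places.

With M_i denoting the second derivative at x_i, h_i = 2, 2, 2, 2, and Δ_i = (y_(i+1) − y_i)/h_i = -3, 2, 9/2, -9/2:
  2·M_0 + 8·M_1 + 2·M_2 = 6(Δ_1 - Δ_0) = 30
  2·M_1 + 8·M_2 + 2·M_3 = 6(Δ_2 - Δ_1) = 15
  2·M_2 + 8·M_3 + 2·M_4 = 6(Δ_3 - Δ_2) = -54
Clamped end conditions give two more equations: 2h_0·M_0 + h_0·M_1 = 6(Δ_0 - s'(-1)) = -48 and h_3·M_3 + 2h_3·M_4 = 6(s'(7) - Δ_3) = -9.
Solving the tridiagonal system: M_0 = -109/7, M_1 = 50/7, M_2 = 2, M_3 = -107/14, M_4 = 11/7.
On [1, 3], s(x) = -4 - 24/7·(x - 1) + 25/7·(x - 1)² - 3/7·(x - 1)³.
With (x - 1) = 1: s(2) = -30/7.

-4.2857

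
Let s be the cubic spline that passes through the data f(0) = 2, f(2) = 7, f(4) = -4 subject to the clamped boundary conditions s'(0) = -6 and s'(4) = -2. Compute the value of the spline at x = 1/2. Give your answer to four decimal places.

Put M_i = s'' at the i-th knot. Here h = (2, 2) and Δ = (5/2, -11/2), so the interior equations h_(i-1)·M_(i-1) + 2(h_(i-1)+h_i)·M_i + h_i·M_(i+1) = 6(Δ_i − Δ_(i-1)) read
  2·M_0 + 8·M_1 + 2·M_2 = 6(Δ_1 - Δ_0) = -48
Clamped end conditions give two more equations: 2h_0·M_0 + h_0·M_1 = 6(Δ_0 - s'(0)) = 51 and h_1·M_1 + 2h_1·M_2 = 6(s'(4) - Δ_1) = 21.
Hence M_0 = 79/4, M_1 = -14, M_2 = 49/4.
On [0, 2], s(x) = 2 - 6·x + 79/8·x² - 45/16·x³.
With x = 1/2: s(1/2) = 143/128.

1.1172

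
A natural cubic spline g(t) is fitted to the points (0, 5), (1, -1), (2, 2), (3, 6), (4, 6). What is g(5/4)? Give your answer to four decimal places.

-0.9774

With σ_i denoting the second derivative at x_i, h_i = 1, 1, 1, 1, and Δ_i = (y_(i+1) − y_i)/h_i = -6, 3, 4, 0:
  1·σ_0 + 4·σ_1 + 1·σ_2 = 6(Δ_1 - Δ_0) = 54
  1·σ_1 + 4·σ_2 + 1·σ_3 = 6(Δ_2 - Δ_1) = 6
  1·σ_2 + 4·σ_3 + 1·σ_4 = 6(Δ_3 - Δ_2) = -24
Natural end conditions: σ_0 = σ_4 = 0.
Solving the tridiagonal system: σ_0 = 0, σ_1 = 381/28, σ_2 = -3/7, σ_3 = -165/28, σ_4 = 0.
On [1, 2], g(t) = -1 - 41/28·(t - 1) + 381/56·(t - 1)² - 131/56·(t - 1)³.
With (t - 1) = 1/4: g(5/4) = -3503/3584.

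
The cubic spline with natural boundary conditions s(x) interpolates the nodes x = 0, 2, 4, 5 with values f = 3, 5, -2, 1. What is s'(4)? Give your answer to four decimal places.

Put σ_i = s'' at the i-th knot. Here h = (2, 2, 1) and Δ = (1, -7/2, 3), so the interior equations h_(i-1)·σ_(i-1) + 2(h_(i-1)+h_i)·σ_i + h_i·σ_(i+1) = 6(Δ_i − Δ_(i-1)) read
  2·σ_0 + 8·σ_1 + 2·σ_2 = 6(Δ_1 - Δ_0) = -27
  2·σ_1 + 6·σ_2 + 1·σ_3 = 6(Δ_2 - Δ_1) = 39
Natural end conditions: σ_0 = σ_3 = 0.
Solving the tridiagonal system: σ_0 = 0, σ_1 = -60/11, σ_2 = 183/22, σ_3 = 0.
On [4, 5], s'(x) = b_2 + 2c_2·(x - 4) + 3d_2·(x - 4)² with b_2 = Δ_2 - h_2(2σ_2 + σ_3)/6 = 5/22, c_2 = σ_2/2 = 183/44, d_2 = (σ_3 - σ_2)/(6h_2) = -61/44. So s'(4) = 5/22.

0.2273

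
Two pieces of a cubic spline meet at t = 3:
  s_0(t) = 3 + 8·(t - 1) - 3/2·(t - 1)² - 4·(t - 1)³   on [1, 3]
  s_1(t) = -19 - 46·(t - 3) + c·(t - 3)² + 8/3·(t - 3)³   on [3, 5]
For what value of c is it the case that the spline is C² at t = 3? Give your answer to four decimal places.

-25.5000

s_0''(t) = -3 - 24·(t - 1), so s_0''(3) = -51. On the right, s_1''(3) = 2c, so c = -51/2.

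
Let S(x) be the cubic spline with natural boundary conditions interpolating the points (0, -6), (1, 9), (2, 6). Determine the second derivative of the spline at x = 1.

-27

Let σ_i = S''(x_i). Step sizes h_i = 1, 1; slopes of the chords Δ_i = (y_(i+1) - y_i)/h_i = 15, -3.
  1·σ_0 + 4·σ_1 + 1·σ_2 = 6(Δ_1 - Δ_0) = -108
Natural end conditions: σ_0 = σ_2 = 0.
Solving: σ_0 = 0, σ_1 = -27, σ_2 = 0.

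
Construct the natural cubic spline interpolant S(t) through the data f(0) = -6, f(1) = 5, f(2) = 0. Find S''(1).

Let m_i = S''(x_i). Step sizes h_i = 1, 1; slopes of the chords Δ_i = (y_(i+1) - y_i)/h_i = 11, -5.
  1·m_0 + 4·m_1 + 1·m_2 = 6(Δ_1 - Δ_0) = -96
Natural end conditions: m_0 = m_2 = 0.
Hence m_0 = 0, m_1 = -24, m_2 = 0.

-24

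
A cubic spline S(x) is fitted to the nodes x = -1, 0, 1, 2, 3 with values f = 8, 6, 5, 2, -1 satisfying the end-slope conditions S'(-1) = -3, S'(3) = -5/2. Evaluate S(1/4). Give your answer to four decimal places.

5.7881

Put σ_i = S'' at the i-th knot. Here h = (1, 1, 1, 1) and Δ = (-2, -1, -3, -3), so the interior equations h_(i-1)·σ_(i-1) + 2(h_(i-1)+h_i)·σ_i + h_i·σ_(i+1) = 6(Δ_i − Δ_(i-1)) read
  1·σ_0 + 4·σ_1 + 1·σ_2 = 6(Δ_1 - Δ_0) = 6
  1·σ_1 + 4·σ_2 + 1·σ_3 = 6(Δ_2 - Δ_1) = -12
  1·σ_2 + 4·σ_3 + 1·σ_4 = 6(Δ_3 - Δ_2) = 0
Clamped end conditions give two more equations: 2h_0·σ_0 + h_0·σ_1 = 6(Δ_0 - S'(-1)) = 6 and h_3·σ_3 + 2h_3·σ_4 = 6(S'(3) - Δ_3) = 3.
Solving the tridiagonal system: σ_0 = 115/56, σ_1 = 53/28, σ_2 = -29/8, σ_3 = 17/28, σ_4 = 67/56.
On [0, 1], S(x) = 6 - 115/112·x + 53/56·x² - 103/112·x³.
With x = 1/4: S(1/4) = 5927/1024.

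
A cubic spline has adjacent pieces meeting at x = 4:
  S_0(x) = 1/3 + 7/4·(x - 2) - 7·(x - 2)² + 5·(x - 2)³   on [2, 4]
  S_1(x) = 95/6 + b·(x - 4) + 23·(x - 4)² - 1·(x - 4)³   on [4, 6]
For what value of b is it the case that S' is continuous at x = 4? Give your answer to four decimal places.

S_0'(x) = 7/4 - 14·(x - 2) + 15·(x - 2)², so S_0'(4) = 135/4. On the right, S_1'(4) = b, so b = 135/4.

33.7500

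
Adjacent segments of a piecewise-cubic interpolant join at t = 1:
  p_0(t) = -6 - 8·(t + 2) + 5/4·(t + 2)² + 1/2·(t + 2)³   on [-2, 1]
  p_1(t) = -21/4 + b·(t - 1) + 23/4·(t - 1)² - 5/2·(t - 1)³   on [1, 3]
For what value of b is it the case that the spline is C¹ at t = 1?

p_0'(t) = -8 + 5/2·(t + 2) + 3/2·(t + 2)², so p_0'(1) = 13. On the right, p_1'(1) = b, so b = 13.

13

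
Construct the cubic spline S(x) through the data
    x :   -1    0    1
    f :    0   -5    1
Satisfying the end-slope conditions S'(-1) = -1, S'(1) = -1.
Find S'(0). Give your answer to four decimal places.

1.2500

Write m_i for S''(x_i). With h_i = 1, 1 and divided differences Δ_i = -5, 6, the continuity of S' gives the tridiagonal system
  1·m_0 + 4·m_1 + 1·m_2 = 6(Δ_1 - Δ_0) = 66
Clamped end conditions give two more equations: 2h_0·m_0 + h_0·m_1 = 6(Δ_0 - S'(-1)) = -24 and h_1·m_1 + 2h_1·m_2 = 6(S'(1) - Δ_1) = -42.
Solving: m_0 = -57/2, m_1 = 33, m_2 = -75/2.
On [0, 1], S'(x) = b_1 + 2c_1·x + 3d_1·x² with b_1 = Δ_1 - h_1(2m_1 + m_2)/6 = 5/4, c_1 = m_1/2 = 33/2, d_1 = (m_2 - m_1)/(6h_1) = -47/4. So S'(0) = 5/4.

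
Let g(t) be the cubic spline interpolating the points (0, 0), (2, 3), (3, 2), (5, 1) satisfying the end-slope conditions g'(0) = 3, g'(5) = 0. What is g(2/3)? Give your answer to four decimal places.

Put M_i = g'' at the i-th knot. Here h = (2, 1, 2) and Δ = (3/2, -1, -1/2), so the interior equations h_(i-1)·M_(i-1) + 2(h_(i-1)+h_i)·M_i + h_i·M_(i+1) = 6(Δ_i − Δ_(i-1)) read
  2·M_0 + 6·M_1 + 1·M_2 = 6(Δ_1 - Δ_0) = -15
  1·M_1 + 6·M_2 + 2·M_3 = 6(Δ_2 - Δ_1) = 3
Clamped end conditions give two more equations: 2h_0·M_0 + h_0·M_1 = 6(Δ_0 - g'(0)) = -9 and h_2·M_2 + 2h_2·M_3 = 6(g'(5) - Δ_2) = 3.
Solving: M_0 = -9/8, M_1 = -9/4, M_2 = 3/4, M_3 = 3/8.
On [0, 2], g(t) = 0 + 3·t - 9/16·t² - 3/32·t³.
With t = 2/3: g(2/3) = 31/18.

1.7222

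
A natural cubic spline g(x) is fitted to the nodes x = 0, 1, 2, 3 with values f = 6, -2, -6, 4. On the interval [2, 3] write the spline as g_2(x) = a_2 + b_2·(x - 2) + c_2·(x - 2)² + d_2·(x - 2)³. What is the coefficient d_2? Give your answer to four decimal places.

-3.4667

Put M_i = g'' at the i-th knot. Here h = (1, 1, 1) and Δ = (-8, -4, 10), so the interior equations h_(i-1)·M_(i-1) + 2(h_(i-1)+h_i)·M_i + h_i·M_(i+1) = 6(Δ_i − Δ_(i-1)) read
  1·M_0 + 4·M_1 + 1·M_2 = 6(Δ_1 - Δ_0) = 24
  1·M_1 + 4·M_2 + 1·M_3 = 6(Δ_2 - Δ_1) = 84
Natural end conditions: M_0 = M_3 = 0.
Solving: M_0 = 0, M_1 = 4/5, M_2 = 104/5, M_3 = 0.
On [2, 3], with g_2(x) = a_2 + b_2·(x - 2) + c_2·(x - 2)² + d_2·(x - 2)³: c_2 = M_2/2 = 52/5, d_2 = (M_3 - M_2)/(6h_2) = -52/15, b_2 = Δ_2 - h_2(2M_2 + M_3)/6 = 46/15.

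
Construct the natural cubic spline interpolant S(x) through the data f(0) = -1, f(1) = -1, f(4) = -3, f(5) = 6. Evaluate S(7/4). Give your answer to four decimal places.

With m_i denoting the second derivative at x_i, h_i = 1, 3, 1, and Δ_i = (y_(i+1) − y_i)/h_i = 0, -2/3, 9:
  1·m_0 + 8·m_1 + 3·m_2 = 6(Δ_1 - Δ_0) = -4
  3·m_1 + 8·m_2 + 1·m_3 = 6(Δ_2 - Δ_1) = 58
Natural end conditions: m_0 = m_3 = 0.
Solving the tridiagonal system: m_0 = 0, m_1 = -206/55, m_2 = 476/55, m_3 = 0.
On [1, 4], S(x) = -1 - 206/165·(x - 1) - 103/55·(x - 1)² + 31/45·(x - 1)³.
With (x - 1) = 3/4: S(7/4) = -9501/3520.

-2.6991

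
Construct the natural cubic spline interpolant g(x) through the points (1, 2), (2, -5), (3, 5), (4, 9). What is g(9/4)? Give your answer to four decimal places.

Let M_i = g''(x_i). Step sizes h_i = 1, 1, 1; slopes of the chords Δ_i = (y_(i+1) - y_i)/h_i = -7, 10, 4.
  1·M_0 + 4·M_1 + 1·M_2 = 6(Δ_1 - Δ_0) = 102
  1·M_1 + 4·M_2 + 1·M_3 = 6(Δ_2 - Δ_1) = -36
Natural end conditions: M_0 = M_3 = 0.
Solving the tridiagonal system: M_0 = 0, M_1 = 148/5, M_2 = -82/5, M_3 = 0.
On [2, 3], g(x) = -5 + 43/15·(x - 2) + 74/5·(x - 2)² - 23/3·(x - 2)³.
With (x - 2) = 1/4: g(9/4) = -1113/320.

-3.4781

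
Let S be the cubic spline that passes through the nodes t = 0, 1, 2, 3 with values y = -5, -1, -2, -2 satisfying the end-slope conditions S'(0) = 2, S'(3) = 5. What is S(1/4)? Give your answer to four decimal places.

-4.2063

Let m_i = S''(x_i). Step sizes h_i = 1, 1, 1; slopes of the chords Δ_i = (y_(i+1) - y_i)/h_i = 4, -1, 0.
  1·m_0 + 4·m_1 + 1·m_2 = 6(Δ_1 - Δ_0) = -30
  1·m_1 + 4·m_2 + 1·m_3 = 6(Δ_2 - Δ_1) = 6
Clamped end conditions give two more equations: 2h_0·m_0 + h_0·m_1 = 6(Δ_0 - S'(0)) = 12 and h_2·m_2 + 2h_2·m_3 = 6(S'(3) - Δ_2) = 30.
Forward elimination and back-substitution give m_0 = 56/5, m_1 = -52/5, m_2 = 2/5, m_3 = 74/5.
On [0, 1], S(t) = -5 + 2·t + 28/5·t² - 18/5·t³.
With t = 1/4: S(1/4) = -673/160.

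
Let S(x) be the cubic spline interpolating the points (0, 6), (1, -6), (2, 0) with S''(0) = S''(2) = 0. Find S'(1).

-3

Put M_i = S'' at the i-th knot. Here h = (1, 1) and Δ = (-12, 6), so the interior equations h_(i-1)·M_(i-1) + 2(h_(i-1)+h_i)·M_i + h_i·M_(i+1) = 6(Δ_i − Δ_(i-1)) read
  1·M_0 + 4·M_1 + 1·M_2 = 6(Δ_1 - Δ_0) = 108
Natural end conditions: M_0 = M_2 = 0.
Solving: M_0 = 0, M_1 = 27, M_2 = 0.
On [1, 2], S'(x) = b_1 + 2c_1·(x - 1) + 3d_1·(x - 1)² with b_1 = Δ_1 - h_1(2M_1 + M_2)/6 = -3, c_1 = M_1/2 = 27/2, d_1 = (M_2 - M_1)/(6h_1) = -9/2. So S'(1) = -3.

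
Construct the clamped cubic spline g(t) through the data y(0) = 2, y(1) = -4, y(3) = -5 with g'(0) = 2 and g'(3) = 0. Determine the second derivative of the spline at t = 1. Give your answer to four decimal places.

12.3333

Let M_i = g''(x_i). Step sizes h_i = 1, 2; slopes of the chords Δ_i = (y_(i+1) - y_i)/h_i = -6, -1/2.
  1·M_0 + 6·M_1 + 2·M_2 = 6(Δ_1 - Δ_0) = 33
Clamped end conditions give two more equations: 2h_0·M_0 + h_0·M_1 = 6(Δ_0 - g'(0)) = -48 and h_1·M_1 + 2h_1·M_2 = 6(g'(3) - Δ_1) = 3.
Solving the tridiagonal system: M_0 = -181/6, M_1 = 37/3, M_2 = -65/12.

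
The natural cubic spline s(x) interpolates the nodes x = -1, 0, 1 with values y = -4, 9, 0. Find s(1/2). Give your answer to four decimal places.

With m_i denoting the second derivative at x_i, h_i = 1, 1, and Δ_i = (y_(i+1) − y_i)/h_i = 13, -9:
  1·m_0 + 4·m_1 + 1·m_2 = 6(Δ_1 - Δ_0) = -132
Natural end conditions: m_0 = m_2 = 0.
Solving: m_0 = 0, m_1 = -33, m_2 = 0.
On [0, 1], s(x) = 9 + 2·x - 33/2·x² + 11/2·x³.
With x = 1/2: s(1/2) = 105/16.

6.5625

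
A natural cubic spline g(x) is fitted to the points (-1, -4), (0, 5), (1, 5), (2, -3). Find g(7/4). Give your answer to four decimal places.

-0.6406

With M_i denoting the second derivative at x_i, h_i = 1, 1, 1, and Δ_i = (y_(i+1) − y_i)/h_i = 9, 0, -8:
  1·M_0 + 4·M_1 + 1·M_2 = 6(Δ_1 - Δ_0) = -54
  1·M_1 + 4·M_2 + 1·M_3 = 6(Δ_2 - Δ_1) = -48
Natural end conditions: M_0 = M_3 = 0.
Forward elimination and back-substitution give M_0 = 0, M_1 = -56/5, M_2 = -46/5, M_3 = 0.
On [1, 2], g(x) = 5 - 74/15·(x - 1) - 23/5·(x - 1)² + 23/15·(x - 1)³.
With (x - 1) = 3/4: g(7/4) = -41/64.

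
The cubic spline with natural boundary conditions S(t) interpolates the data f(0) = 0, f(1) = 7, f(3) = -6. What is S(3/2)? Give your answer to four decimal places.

Write M_i for S''(x_i). With h_i = 1, 2 and divided differences Δ_i = 7, -13/2, the continuity of S' gives the tridiagonal system
  1·M_0 + 6·M_1 + 2·M_2 = 6(Δ_1 - Δ_0) = -81
Natural end conditions: M_0 = M_2 = 0.
Solving: M_0 = 0, M_1 = -27/2, M_2 = 0.
On [1, 3], S(t) = 7 + 5/2·(t - 1) - 27/4·(t - 1)² + 9/8·(t - 1)³.
With (t - 1) = 1/2: S(3/2) = 429/64.

6.7031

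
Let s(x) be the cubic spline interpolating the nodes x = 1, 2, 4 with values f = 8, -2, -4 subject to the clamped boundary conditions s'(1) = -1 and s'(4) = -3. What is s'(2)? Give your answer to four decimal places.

-9.6667

With M_i denoting the second derivative at x_i, h_i = 1, 2, and Δ_i = (y_(i+1) − y_i)/h_i = -10, -1:
  1·M_0 + 6·M_1 + 2·M_2 = 6(Δ_1 - Δ_0) = 54
Clamped end conditions give two more equations: 2h_0·M_0 + h_0·M_1 = 6(Δ_0 - s'(1)) = -54 and h_1·M_1 + 2h_1·M_2 = 6(s'(4) - Δ_1) = -12.
Solving: M_0 = -110/3, M_1 = 58/3, M_2 = -38/3.
On [2, 4], s'(x) = b_1 + 2c_1·(x - 2) + 3d_1·(x - 2)² with b_1 = Δ_1 - h_1(2M_1 + M_2)/6 = -29/3, c_1 = M_1/2 = 29/3, d_1 = (M_2 - M_1)/(6h_1) = -8/3. So s'(2) = -29/3.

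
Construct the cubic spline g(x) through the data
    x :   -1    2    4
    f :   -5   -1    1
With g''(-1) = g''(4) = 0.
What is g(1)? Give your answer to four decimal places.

-2.2222

Let m_i = g''(x_i). Step sizes h_i = 3, 2; slopes of the chords Δ_i = (y_(i+1) - y_i)/h_i = 4/3, 1.
  3·m_0 + 10·m_1 + 2·m_2 = 6(Δ_1 - Δ_0) = -2
Natural end conditions: m_0 = m_2 = 0.
Solving: m_0 = 0, m_1 = -1/5, m_2 = 0.
On [-1, 2], g(x) = -5 + 43/30·(x + 1) + 0·(x + 1)² - 1/90·(x + 1)³.
With (x + 1) = 2: g(1) = -20/9.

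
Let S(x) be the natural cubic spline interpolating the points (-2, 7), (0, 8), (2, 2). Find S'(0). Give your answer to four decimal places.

-1.2500

Put m_i = S'' at the i-th knot. Here h = (2, 2) and Δ = (1/2, -3), so the interior equations h_(i-1)·m_(i-1) + 2(h_(i-1)+h_i)·m_i + h_i·m_(i+1) = 6(Δ_i − Δ_(i-1)) read
  2·m_0 + 8·m_1 + 2·m_2 = 6(Δ_1 - Δ_0) = -21
Natural end conditions: m_0 = m_2 = 0.
Forward elimination and back-substitution give m_0 = 0, m_1 = -21/8, m_2 = 0.
On [0, 2], S'(x) = b_1 + 2c_1·x + 3d_1·x² with b_1 = Δ_1 - h_1(2m_1 + m_2)/6 = -5/4, c_1 = m_1/2 = -21/16, d_1 = (m_2 - m_1)/(6h_1) = 7/32. So S'(0) = -5/4.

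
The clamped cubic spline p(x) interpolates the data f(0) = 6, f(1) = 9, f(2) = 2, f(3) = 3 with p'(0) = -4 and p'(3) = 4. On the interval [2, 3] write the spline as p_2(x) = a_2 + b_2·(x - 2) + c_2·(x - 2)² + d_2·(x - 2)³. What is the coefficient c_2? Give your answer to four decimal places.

9.6667

Put σ_i = p'' at the i-th knot. Here h = (1, 1, 1) and Δ = (3, -7, 1), so the interior equations h_(i-1)·σ_(i-1) + 2(h_(i-1)+h_i)·σ_i + h_i·σ_(i+1) = 6(Δ_i − Δ_(i-1)) read
  1·σ_0 + 4·σ_1 + 1·σ_2 = 6(Δ_1 - Δ_0) = -60
  1·σ_1 + 4·σ_2 + 1·σ_3 = 6(Δ_2 - Δ_1) = 48
Clamped end conditions give two more equations: 2h_0·σ_0 + h_0·σ_1 = 6(Δ_0 - p'(0)) = 42 and h_2·σ_2 + 2h_2·σ_3 = 6(p'(3) - Δ_2) = 18.
Forward elimination and back-substitution give σ_0 = 106/3, σ_1 = -86/3, σ_2 = 58/3, σ_3 = -2/3.
On [2, 3], with p_2(x) = a_2 + b_2·(x - 2) + c_2·(x - 2)² + d_2·(x - 2)³: c_2 = σ_2/2 = 29/3, d_2 = (σ_3 - σ_2)/(6h_2) = -10/3, b_2 = Δ_2 - h_2(2σ_2 + σ_3)/6 = -16/3.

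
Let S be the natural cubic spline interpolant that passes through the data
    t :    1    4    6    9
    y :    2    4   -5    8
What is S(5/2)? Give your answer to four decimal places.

Put σ_i = S'' at the i-th knot. Here h = (3, 2, 3) and Δ = (2/3, -9/2, 13/3), so the interior equations h_(i-1)·σ_(i-1) + 2(h_(i-1)+h_i)·σ_i + h_i·σ_(i+1) = 6(Δ_i − Δ_(i-1)) read
  3·σ_0 + 10·σ_1 + 2·σ_2 = 6(Δ_1 - Δ_0) = -31
  2·σ_1 + 10·σ_2 + 3·σ_3 = 6(Δ_2 - Δ_1) = 53
Natural end conditions: σ_0 = σ_3 = 0.
Solving: σ_0 = 0, σ_1 = -13/3, σ_2 = 37/6, σ_3 = 0.
On [1, 4], S(t) = 2 + 17/6·(t - 1) + 0·(t - 1)² - 13/54·(t - 1)³.
With (t - 1) = 3/2: S(5/2) = 87/16.

5.4375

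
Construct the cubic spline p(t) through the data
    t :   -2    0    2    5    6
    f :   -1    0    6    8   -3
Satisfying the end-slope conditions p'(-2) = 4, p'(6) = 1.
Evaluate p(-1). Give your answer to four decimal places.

Put M_i = p'' at the i-th knot. Here h = (2, 2, 3, 1) and Δ = (1/2, 3, 2/3, -11), so the interior equations h_(i-1)·M_(i-1) + 2(h_(i-1)+h_i)·M_i + h_i·M_(i+1) = 6(Δ_i − Δ_(i-1)) read
  2·M_0 + 8·M_1 + 2·M_2 = 6(Δ_1 - Δ_0) = 15
  2·M_1 + 10·M_2 + 3·M_3 = 6(Δ_2 - Δ_1) = -14
  3·M_2 + 8·M_3 + 1·M_4 = 6(Δ_3 - Δ_2) = -70
Clamped end conditions give two more equations: 2h_0·M_0 + h_0·M_1 = 6(Δ_0 - p'(-2)) = -21 and h_3·M_3 + 2h_3·M_4 = 6(p'(6) - Δ_3) = 72.
Solving the tridiagonal system: M_0 = -1931/288, M_1 = 419/144, M_2 = 739/288, M_3 = -2183/144, M_4 = 12551/288.
On [-2, 0], p(t) = -1 + 4·(t + 2) - 1931/576·(t + 2)² + 923/1152·(t + 2)³.
With (t + 2) = 1: p(-1) = 517/1152.

0.4488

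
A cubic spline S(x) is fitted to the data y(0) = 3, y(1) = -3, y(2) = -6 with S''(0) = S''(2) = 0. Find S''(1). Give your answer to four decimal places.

4.5000

Let σ_i = S''(x_i). Step sizes h_i = 1, 1; slopes of the chords Δ_i = (y_(i+1) - y_i)/h_i = -6, -3.
  1·σ_0 + 4·σ_1 + 1·σ_2 = 6(Δ_1 - Δ_0) = 18
Natural end conditions: σ_0 = σ_2 = 0.
Solving the tridiagonal system: σ_0 = 0, σ_1 = 9/2, σ_2 = 0.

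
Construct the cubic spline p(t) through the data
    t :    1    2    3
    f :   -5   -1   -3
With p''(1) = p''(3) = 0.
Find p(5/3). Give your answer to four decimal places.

With M_i denoting the second derivative at x_i, h_i = 1, 1, and Δ_i = (y_(i+1) − y_i)/h_i = 4, -2:
  1·M_0 + 4·M_1 + 1·M_2 = 6(Δ_1 - Δ_0) = -36
Natural end conditions: M_0 = M_2 = 0.
Hence M_0 = 0, M_1 = -9, M_2 = 0.
On [1, 2], p(t) = -5 + 11/2·(t - 1) + 0·(t - 1)² - 3/2·(t - 1)³.
With (t - 1) = 2/3: p(5/3) = -16/9.

-1.7778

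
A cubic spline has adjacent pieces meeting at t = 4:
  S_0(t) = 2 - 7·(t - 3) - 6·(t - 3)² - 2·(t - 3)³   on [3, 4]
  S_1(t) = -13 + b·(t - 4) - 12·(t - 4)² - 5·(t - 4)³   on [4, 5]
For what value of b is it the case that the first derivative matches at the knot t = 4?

-25

S_0'(t) = -7 - 12·(t - 3) - 6·(t - 3)², so S_0'(4) = -25. On the right, S_1'(4) = b, so b = -25.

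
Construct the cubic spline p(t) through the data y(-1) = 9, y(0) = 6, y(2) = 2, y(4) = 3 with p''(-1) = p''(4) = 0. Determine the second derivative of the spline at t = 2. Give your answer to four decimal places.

1.7727

Put m_i = p'' at the i-th knot. Here h = (1, 2, 2) and Δ = (-3, -2, 1/2), so the interior equations h_(i-1)·m_(i-1) + 2(h_(i-1)+h_i)·m_i + h_i·m_(i+1) = 6(Δ_i − Δ_(i-1)) read
  1·m_0 + 6·m_1 + 2·m_2 = 6(Δ_1 - Δ_0) = 6
  2·m_1 + 8·m_2 + 2·m_3 = 6(Δ_2 - Δ_1) = 15
Natural end conditions: m_0 = m_3 = 0.
Solving: m_0 = 0, m_1 = 9/22, m_2 = 39/22, m_3 = 0.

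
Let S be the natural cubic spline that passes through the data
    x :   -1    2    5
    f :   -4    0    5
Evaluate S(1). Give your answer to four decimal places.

-1.4259

Put M_i = S'' at the i-th knot. Here h = (3, 3) and Δ = (4/3, 5/3), so the interior equations h_(i-1)·M_(i-1) + 2(h_(i-1)+h_i)·M_i + h_i·M_(i+1) = 6(Δ_i − Δ_(i-1)) read
  3·M_0 + 12·M_1 + 3·M_2 = 6(Δ_1 - Δ_0) = 2
Natural end conditions: M_0 = M_2 = 0.
Solving: M_0 = 0, M_1 = 1/6, M_2 = 0.
On [-1, 2], S(x) = -4 + 5/4·(x + 1) + 0·(x + 1)² + 1/108·(x + 1)³.
With (x + 1) = 2: S(1) = -77/54.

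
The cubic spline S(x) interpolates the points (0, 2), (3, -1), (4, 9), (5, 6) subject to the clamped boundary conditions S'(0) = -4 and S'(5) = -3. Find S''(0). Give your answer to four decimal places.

-3.3793

Write m_i for S''(x_i). With h_i = 3, 1, 1 and divided differences Δ_i = -1, 10, -3, the continuity of S' gives the tridiagonal system
  3·m_0 + 8·m_1 + 1·m_2 = 6(Δ_1 - Δ_0) = 66
  1·m_1 + 4·m_2 + 1·m_3 = 6(Δ_2 - Δ_1) = -78
Clamped end conditions give two more equations: 2h_0·m_0 + h_0·m_1 = 6(Δ_0 - S'(0)) = 18 and h_2·m_2 + 2h_2·m_3 = 6(S'(5) - Δ_2) = 0.
Solving the tridiagonal system: m_0 = -98/29, m_1 = 370/29, m_2 = -752/29, m_3 = 376/29.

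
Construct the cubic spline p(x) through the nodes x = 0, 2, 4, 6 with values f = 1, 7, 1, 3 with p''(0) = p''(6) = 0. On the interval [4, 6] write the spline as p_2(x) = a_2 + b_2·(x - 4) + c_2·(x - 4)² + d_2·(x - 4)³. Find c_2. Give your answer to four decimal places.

Let M_i = p''(x_i). Step sizes h_i = 2, 2, 2; slopes of the chords Δ_i = (y_(i+1) - y_i)/h_i = 3, -3, 1.
  2·M_0 + 8·M_1 + 2·M_2 = 6(Δ_1 - Δ_0) = -36
  2·M_1 + 8·M_2 + 2·M_3 = 6(Δ_2 - Δ_1) = 24
Natural end conditions: M_0 = M_3 = 0.
Forward elimination and back-substitution give M_0 = 0, M_1 = -28/5, M_2 = 22/5, M_3 = 0.
On [4, 6], with p_2(x) = a_2 + b_2·(x - 4) + c_2·(x - 4)² + d_2·(x - 4)³: c_2 = M_2/2 = 11/5, d_2 = (M_3 - M_2)/(6h_2) = -11/30, b_2 = Δ_2 - h_2(2M_2 + M_3)/6 = -29/15.

2.2000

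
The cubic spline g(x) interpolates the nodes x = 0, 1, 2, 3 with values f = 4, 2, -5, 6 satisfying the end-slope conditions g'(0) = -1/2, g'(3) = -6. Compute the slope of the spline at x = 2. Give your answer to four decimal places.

Let σ_i = g''(x_i). Step sizes h_i = 1, 1, 1; slopes of the chords Δ_i = (y_(i+1) - y_i)/h_i = -2, -7, 11.
  1·σ_0 + 4·σ_1 + 1·σ_2 = 6(Δ_1 - Δ_0) = -30
  1·σ_1 + 4·σ_2 + 1·σ_3 = 6(Δ_2 - Δ_1) = 108
Clamped end conditions give two more equations: 2h_0·σ_0 + h_0·σ_1 = 6(Δ_0 - g'(0)) = -9 and h_2·σ_2 + 2h_2·σ_3 = 6(g'(3) - Δ_2) = -102.
Hence σ_0 = 98/15, σ_1 = -331/15, σ_2 = 776/15, σ_3 = -1153/15.
On [2, 3], g'(x) = b_2 + 2c_2·(x - 2) + 3d_2·(x - 2)² with b_2 = Δ_2 - h_2(2σ_2 + σ_3)/6 = 197/30, c_2 = σ_2/2 = 388/15, d_2 = (σ_3 - σ_2)/(6h_2) = -643/30. So g'(2) = 197/30.

6.5667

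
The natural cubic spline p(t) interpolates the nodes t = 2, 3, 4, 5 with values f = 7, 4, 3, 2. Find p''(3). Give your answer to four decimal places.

3.2000

Put σ_i = p'' at the i-th knot. Here h = (1, 1, 1) and Δ = (-3, -1, -1), so the interior equations h_(i-1)·σ_(i-1) + 2(h_(i-1)+h_i)·σ_i + h_i·σ_(i+1) = 6(Δ_i − Δ_(i-1)) read
  1·σ_0 + 4·σ_1 + 1·σ_2 = 6(Δ_1 - Δ_0) = 12
  1·σ_1 + 4·σ_2 + 1·σ_3 = 6(Δ_2 - Δ_1) = 0
Natural end conditions: σ_0 = σ_3 = 0.
Forward elimination and back-substitution give σ_0 = 0, σ_1 = 16/5, σ_2 = -4/5, σ_3 = 0.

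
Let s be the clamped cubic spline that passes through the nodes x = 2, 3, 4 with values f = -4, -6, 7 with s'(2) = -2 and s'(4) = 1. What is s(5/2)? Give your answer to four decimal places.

Write M_i for s''(x_i). With h_i = 1, 1 and divided differences Δ_i = -2, 13, the continuity of s' gives the tridiagonal system
  1·M_0 + 4·M_1 + 1·M_2 = 6(Δ_1 - Δ_0) = 90
Clamped end conditions give two more equations: 2h_0·M_0 + h_0·M_1 = 6(Δ_0 - s'(2)) = 0 and h_1·M_1 + 2h_1·M_2 = 6(s'(4) - Δ_1) = -72.
Solving the tridiagonal system: M_0 = -21, M_1 = 42, M_2 = -57.
On [2, 3], s(x) = -4 - 2·(x - 2) - 21/2·(x - 2)² + 21/2·(x - 2)³.
With (x - 2) = 1/2: s(5/2) = -101/16.

-6.3125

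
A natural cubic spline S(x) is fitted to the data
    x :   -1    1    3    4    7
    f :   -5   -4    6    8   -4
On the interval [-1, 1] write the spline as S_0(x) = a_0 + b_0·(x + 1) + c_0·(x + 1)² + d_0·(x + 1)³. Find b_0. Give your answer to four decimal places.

-0.9390

Put M_i = S'' at the i-th knot. Here h = (2, 2, 1, 3) and Δ = (1/2, 5, 2, -4), so the interior equations h_(i-1)·M_(i-1) + 2(h_(i-1)+h_i)·M_i + h_i·M_(i+1) = 6(Δ_i − Δ_(i-1)) read
  2·M_0 + 8·M_1 + 2·M_2 = 6(Δ_1 - Δ_0) = 27
  2·M_1 + 6·M_2 + 1·M_3 = 6(Δ_2 - Δ_1) = -18
  1·M_2 + 8·M_3 + 3·M_4 = 6(Δ_3 - Δ_2) = -36
Natural end conditions: M_0 = M_4 = 0.
Forward elimination and back-substitution give M_0 = 0, M_1 = 1485/344, M_2 = -162/43, M_3 = -693/172, M_4 = 0.
On [-1, 1], with S_0(x) = a_0 + b_0·(x + 1) + c_0·(x + 1)² + d_0·(x + 1)³: c_0 = M_0/2 = 0, d_0 = (M_1 - M_0)/(6h_0) = 495/1376, b_0 = Δ_0 - h_0(2M_0 + M_1)/6 = -323/344.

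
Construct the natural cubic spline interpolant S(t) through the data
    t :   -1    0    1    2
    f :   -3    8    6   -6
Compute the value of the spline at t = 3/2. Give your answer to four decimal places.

With m_i denoting the second derivative at x_i, h_i = 1, 1, 1, and Δ_i = (y_(i+1) − y_i)/h_i = 11, -2, -12:
  1·m_0 + 4·m_1 + 1·m_2 = 6(Δ_1 - Δ_0) = -78
  1·m_1 + 4·m_2 + 1·m_3 = 6(Δ_2 - Δ_1) = -60
Natural end conditions: m_0 = m_3 = 0.
Hence m_0 = 0, m_1 = -84/5, m_2 = -54/5, m_3 = 0.
On [1, 2], S(t) = 6 - 42/5·(t - 1) - 27/5·(t - 1)² + 9/5·(t - 1)³.
With (t - 1) = 1/2: S(3/2) = 27/40.

0.6750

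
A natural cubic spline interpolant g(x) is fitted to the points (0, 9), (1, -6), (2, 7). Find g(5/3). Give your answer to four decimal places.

Write M_i for g''(x_i). With h_i = 1, 1 and divided differences Δ_i = -15, 13, the continuity of g' gives the tridiagonal system
  1·M_0 + 4·M_1 + 1·M_2 = 6(Δ_1 - Δ_0) = 168
Natural end conditions: M_0 = M_2 = 0.
Solving the tridiagonal system: M_0 = 0, M_1 = 42, M_2 = 0.
On [1, 2], g(x) = -6 - 1·(x - 1) + 21·(x - 1)² - 7·(x - 1)³.
With (x - 1) = 2/3: g(5/3) = 16/27.

0.5926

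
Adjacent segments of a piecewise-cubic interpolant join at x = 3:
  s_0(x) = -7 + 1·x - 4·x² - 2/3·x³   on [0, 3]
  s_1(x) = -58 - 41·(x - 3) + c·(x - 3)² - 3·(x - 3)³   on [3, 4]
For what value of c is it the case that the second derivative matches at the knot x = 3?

s_0''(x) = -8 - 4·x, so s_0''(3) = -20. On the right, s_1''(3) = 2c, so c = -10.

-10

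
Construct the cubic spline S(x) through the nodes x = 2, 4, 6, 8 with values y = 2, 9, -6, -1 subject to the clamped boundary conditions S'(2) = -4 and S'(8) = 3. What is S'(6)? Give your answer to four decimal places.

-4.2667

Let σ_i = S''(x_i). Step sizes h_i = 2, 2, 2; slopes of the chords Δ_i = (y_(i+1) - y_i)/h_i = 7/2, -15/2, 5/2.
  2·σ_0 + 8·σ_1 + 2·σ_2 = 6(Δ_1 - Δ_0) = -66
  2·σ_1 + 8·σ_2 + 2·σ_3 = 6(Δ_2 - Δ_1) = 60
Clamped end conditions give two more equations: 2h_0·σ_0 + h_0·σ_1 = 6(Δ_0 - S'(2)) = 45 and h_2·σ_2 + 2h_2·σ_3 = 6(S'(8) - Δ_2) = 3.
Solving: σ_0 = 583/30, σ_1 = -491/30, σ_2 = 391/30, σ_3 = -173/30.
On [6, 8], S'(x) = b_2 + 2c_2·(x - 6) + 3d_2·(x - 6)² with b_2 = Δ_2 - h_2(2σ_2 + σ_3)/6 = -64/15, c_2 = σ_2/2 = 391/60, d_2 = (σ_3 - σ_2)/(6h_2) = -47/30. So S'(6) = -64/15.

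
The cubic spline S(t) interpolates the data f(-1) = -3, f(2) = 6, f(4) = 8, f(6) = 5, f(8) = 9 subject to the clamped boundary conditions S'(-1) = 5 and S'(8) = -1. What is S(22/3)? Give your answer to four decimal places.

Let M_i = S''(x_i). Step sizes h_i = 3, 2, 2, 2; slopes of the chords Δ_i = (y_(i+1) - y_i)/h_i = 3, 1, -3/2, 2.
  3·M_0 + 10·M_1 + 2·M_2 = 6(Δ_1 - Δ_0) = -12
  2·M_1 + 8·M_2 + 2·M_3 = 6(Δ_2 - Δ_1) = -15
  2·M_2 + 8·M_3 + 2·M_4 = 6(Δ_3 - Δ_2) = 21
Clamped end conditions give two more equations: 2h_0·M_0 + h_0·M_1 = 6(Δ_0 - S'(-1)) = -12 and h_3·M_3 + 2h_3·M_4 = 6(S'(8) - Δ_3) = -18.
Forward elimination and back-substitution give M_0 = -93/46, M_1 = 1/23, M_2 = -293/92, M_3 = 239/46, M_4 = -653/92.
On [6, 8], S(t) = 5 + 83/92·(t - 6) + 239/92·(t - 6)² - 377/368·(t - 6)³.
With (t - 6) = 4/3: S(22/3) = 5212/621.

8.3929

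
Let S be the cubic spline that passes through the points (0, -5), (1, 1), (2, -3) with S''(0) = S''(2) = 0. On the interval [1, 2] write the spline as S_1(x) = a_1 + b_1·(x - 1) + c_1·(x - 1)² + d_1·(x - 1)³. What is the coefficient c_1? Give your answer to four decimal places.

Put M_i = S'' at the i-th knot. Here h = (1, 1) and Δ = (6, -4), so the interior equations h_(i-1)·M_(i-1) + 2(h_(i-1)+h_i)·M_i + h_i·M_(i+1) = 6(Δ_i − Δ_(i-1)) read
  1·M_0 + 4·M_1 + 1·M_2 = 6(Δ_1 - Δ_0) = -60
Natural end conditions: M_0 = M_2 = 0.
Solving: M_0 = 0, M_1 = -15, M_2 = 0.
On [1, 2], with S_1(x) = a_1 + b_1·(x - 1) + c_1·(x - 1)² + d_1·(x - 1)³: c_1 = M_1/2 = -15/2, d_1 = (M_2 - M_1)/(6h_1) = 5/2, b_1 = Δ_1 - h_1(2M_1 + M_2)/6 = 1.

-7.5000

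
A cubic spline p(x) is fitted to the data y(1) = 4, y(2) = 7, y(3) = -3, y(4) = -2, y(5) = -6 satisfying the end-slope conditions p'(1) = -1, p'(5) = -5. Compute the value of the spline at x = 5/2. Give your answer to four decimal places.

2.3125

With σ_i denoting the second derivative at x_i, h_i = 1, 1, 1, 1, and Δ_i = (y_(i+1) − y_i)/h_i = 3, -10, 1, -4:
  1·σ_0 + 4·σ_1 + 1·σ_2 = 6(Δ_1 - Δ_0) = -78
  1·σ_1 + 4·σ_2 + 1·σ_3 = 6(Δ_2 - Δ_1) = 66
  1·σ_2 + 4·σ_3 + 1·σ_4 = 6(Δ_3 - Δ_2) = -30
Clamped end conditions give two more equations: 2h_0·σ_0 + h_0·σ_1 = 6(Δ_0 - p'(1)) = 24 and h_3·σ_3 + 2h_3·σ_4 = 6(p'(5) - Δ_3) = -6.
Solving the tridiagonal system: σ_0 = 29, σ_1 = -34, σ_2 = 29, σ_3 = -16, σ_4 = 5.
On [2, 3], p(x) = 7 - 7/2·(x - 2) - 17·(x - 2)² + 21/2·(x - 2)³.
With (x - 2) = 1/2: p(5/2) = 37/16.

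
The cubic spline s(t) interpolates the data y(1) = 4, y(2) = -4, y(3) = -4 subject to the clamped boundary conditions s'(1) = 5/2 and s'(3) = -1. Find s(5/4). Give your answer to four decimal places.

Let σ_i = s''(x_i). Step sizes h_i = 1, 1; slopes of the chords Δ_i = (y_(i+1) - y_i)/h_i = -8, 0.
  1·σ_0 + 4·σ_1 + 1·σ_2 = 6(Δ_1 - Δ_0) = 48
Clamped end conditions give two more equations: 2h_0·σ_0 + h_0·σ_1 = 6(Δ_0 - s'(1)) = -63 and h_1·σ_1 + 2h_1·σ_2 = 6(s'(3) - Δ_1) = -6.
Hence σ_0 = -181/4, σ_1 = 55/2, σ_2 = -67/4.
On [1, 2], s(t) = 4 + 5/2·(t - 1) - 181/8·(t - 1)² + 97/8·(t - 1)³.
With (t - 1) = 1/4: s(5/4) = 1741/512.

3.4004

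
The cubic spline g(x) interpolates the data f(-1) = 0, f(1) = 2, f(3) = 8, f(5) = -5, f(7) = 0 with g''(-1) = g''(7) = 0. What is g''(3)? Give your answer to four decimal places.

With M_i denoting the second derivative at x_i, h_i = 2, 2, 2, 2, and Δ_i = (y_(i+1) − y_i)/h_i = 1, 3, -13/2, 5/2:
  2·M_0 + 8·M_1 + 2·M_2 = 6(Δ_1 - Δ_0) = 12
  2·M_1 + 8·M_2 + 2·M_3 = 6(Δ_2 - Δ_1) = -57
  2·M_2 + 8·M_3 + 2·M_4 = 6(Δ_3 - Δ_2) = 54
Natural end conditions: M_0 = M_4 = 0.
Forward elimination and back-substitution give M_0 = 0, M_1 = 33/8, M_2 = -21/2, M_3 = 75/8, M_4 = 0.

-10.5000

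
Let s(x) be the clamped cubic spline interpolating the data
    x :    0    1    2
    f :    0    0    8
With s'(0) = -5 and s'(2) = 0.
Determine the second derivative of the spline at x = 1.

Write M_i for s''(x_i). With h_i = 1, 1 and divided differences Δ_i = 0, 8, the continuity of s' gives the tridiagonal system
  1·M_0 + 4·M_1 + 1·M_2 = 6(Δ_1 - Δ_0) = 48
Clamped end conditions give two more equations: 2h_0·M_0 + h_0·M_1 = 6(Δ_0 - s'(0)) = 30 and h_1·M_1 + 2h_1·M_2 = 6(s'(2) - Δ_1) = -48.
Hence M_0 = 11/2, M_1 = 19, M_2 = -67/2.

19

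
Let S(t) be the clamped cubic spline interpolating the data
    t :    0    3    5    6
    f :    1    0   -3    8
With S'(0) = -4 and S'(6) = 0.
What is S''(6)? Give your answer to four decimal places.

Let M_i = S''(x_i). Step sizes h_i = 3, 2, 1; slopes of the chords Δ_i = (y_(i+1) - y_i)/h_i = -1/3, -3/2, 11.
  3·M_0 + 10·M_1 + 2·M_2 = 6(Δ_1 - Δ_0) = -7
  2·M_1 + 6·M_2 + 1·M_3 = 6(Δ_2 - Δ_1) = 75
Clamped end conditions give two more equations: 2h_0·M_0 + h_0·M_1 = 6(Δ_0 - S'(0)) = 22 and h_2·M_2 + 2h_2·M_3 = 6(S'(6) - Δ_2) = -66.
Hence M_0 = 419/57, M_1 = -140/19, M_2 = 424/19, M_3 = -839/19.

-44.1579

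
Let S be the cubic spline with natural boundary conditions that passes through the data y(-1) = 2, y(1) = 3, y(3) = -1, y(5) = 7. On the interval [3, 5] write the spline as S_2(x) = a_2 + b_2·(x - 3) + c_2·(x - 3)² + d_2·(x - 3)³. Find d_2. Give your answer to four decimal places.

-0.4417

Put M_i = S'' at the i-th knot. Here h = (2, 2, 2) and Δ = (1/2, -2, 4), so the interior equations h_(i-1)·M_(i-1) + 2(h_(i-1)+h_i)·M_i + h_i·M_(i+1) = 6(Δ_i − Δ_(i-1)) read
  2·M_0 + 8·M_1 + 2·M_2 = 6(Δ_1 - Δ_0) = -15
  2·M_1 + 8·M_2 + 2·M_3 = 6(Δ_2 - Δ_1) = 36
Natural end conditions: M_0 = M_3 = 0.
Solving: M_0 = 0, M_1 = -16/5, M_2 = 53/10, M_3 = 0.
On [3, 5], with S_2(x) = a_2 + b_2·(x - 3) + c_2·(x - 3)² + d_2·(x - 3)³: c_2 = M_2/2 = 53/20, d_2 = (M_3 - M_2)/(6h_2) = -53/120, b_2 = Δ_2 - h_2(2M_2 + M_3)/6 = 7/15.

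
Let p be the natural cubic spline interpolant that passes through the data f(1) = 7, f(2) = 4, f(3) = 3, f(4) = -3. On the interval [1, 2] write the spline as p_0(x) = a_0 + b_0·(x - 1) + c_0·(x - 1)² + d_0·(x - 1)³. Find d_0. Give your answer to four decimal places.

With M_i denoting the second derivative at x_i, h_i = 1, 1, 1, and Δ_i = (y_(i+1) − y_i)/h_i = -3, -1, -6:
  1·M_0 + 4·M_1 + 1·M_2 = 6(Δ_1 - Δ_0) = 12
  1·M_1 + 4·M_2 + 1·M_3 = 6(Δ_2 - Δ_1) = -30
Natural end conditions: M_0 = M_3 = 0.
Solving: M_0 = 0, M_1 = 26/5, M_2 = -44/5, M_3 = 0.
On [1, 2], with p_0(x) = a_0 + b_0·(x - 1) + c_0·(x - 1)² + d_0·(x - 1)³: c_0 = M_0/2 = 0, d_0 = (M_1 - M_0)/(6h_0) = 13/15, b_0 = Δ_0 - h_0(2M_0 + M_1)/6 = -58/15.

0.8667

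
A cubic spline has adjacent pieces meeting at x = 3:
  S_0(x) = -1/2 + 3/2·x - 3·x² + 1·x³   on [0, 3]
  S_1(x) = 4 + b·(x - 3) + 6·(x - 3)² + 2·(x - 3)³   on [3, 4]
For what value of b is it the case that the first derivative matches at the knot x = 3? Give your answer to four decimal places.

10.5000

S_0'(x) = 3/2 - 6·x + 3·x², so S_0'(3) = 21/2. On the right, S_1'(3) = b, so b = 21/2.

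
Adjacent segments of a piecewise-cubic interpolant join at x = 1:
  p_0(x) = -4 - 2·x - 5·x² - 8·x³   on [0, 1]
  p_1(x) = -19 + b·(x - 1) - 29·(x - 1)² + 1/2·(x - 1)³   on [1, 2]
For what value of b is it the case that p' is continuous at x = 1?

p_0'(x) = -2 - 10·x - 24·x², so p_0'(1) = -36. On the right, p_1'(1) = b, so b = -36.

-36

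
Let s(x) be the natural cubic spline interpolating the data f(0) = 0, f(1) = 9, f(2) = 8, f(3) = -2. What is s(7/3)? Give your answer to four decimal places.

Put m_i = s'' at the i-th knot. Here h = (1, 1, 1) and Δ = (9, -1, -10), so the interior equations h_(i-1)·m_(i-1) + 2(h_(i-1)+h_i)·m_i + h_i·m_(i+1) = 6(Δ_i − Δ_(i-1)) read
  1·m_0 + 4·m_1 + 1·m_2 = 6(Δ_1 - Δ_0) = -60
  1·m_1 + 4·m_2 + 1·m_3 = 6(Δ_2 - Δ_1) = -54
Natural end conditions: m_0 = m_3 = 0.
Solving the tridiagonal system: m_0 = 0, m_1 = -62/5, m_2 = -52/5, m_3 = 0.
On [2, 3], s(x) = 8 - 98/15·(x - 2) - 26/5·(x - 2)² + 26/15·(x - 2)³.
With (x - 2) = 1/3: s(7/3) = 430/81.

5.3086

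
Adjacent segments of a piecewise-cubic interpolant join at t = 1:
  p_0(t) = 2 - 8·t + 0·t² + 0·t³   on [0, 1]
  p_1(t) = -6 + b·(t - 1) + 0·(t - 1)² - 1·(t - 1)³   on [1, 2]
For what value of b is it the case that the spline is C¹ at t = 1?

p_0'(t) = -8 + 0·t + 0·t², so p_0'(1) = -8. On the right, p_1'(1) = b, so b = -8.

-8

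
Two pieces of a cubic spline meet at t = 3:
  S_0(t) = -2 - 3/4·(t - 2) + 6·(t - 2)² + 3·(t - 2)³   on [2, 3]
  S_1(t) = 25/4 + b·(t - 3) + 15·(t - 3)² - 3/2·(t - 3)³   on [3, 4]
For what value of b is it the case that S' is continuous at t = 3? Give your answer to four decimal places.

S_0'(t) = -3/4 + 12·(t - 2) + 9·(t - 2)², so S_0'(3) = 81/4. On the right, S_1'(3) = b, so b = 81/4.

20.2500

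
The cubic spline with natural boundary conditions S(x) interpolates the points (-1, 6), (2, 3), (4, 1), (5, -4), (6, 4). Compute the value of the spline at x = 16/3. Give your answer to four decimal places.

Write σ_i for S''(x_i). With h_i = 3, 2, 1, 1 and divided differences Δ_i = -1, -1, -5, 8, the continuity of S' gives the tridiagonal system
  3·σ_0 + 10·σ_1 + 2·σ_2 = 6(Δ_1 - Δ_0) = 0
  2·σ_1 + 6·σ_2 + 1·σ_3 = 6(Δ_2 - Δ_1) = -24
  1·σ_2 + 4·σ_3 + 1·σ_4 = 6(Δ_3 - Δ_2) = 78
Natural end conditions: σ_0 = σ_4 = 0.
Solving: σ_0 = 0, σ_1 = 174/107, σ_2 = -870/107, σ_3 = 2304/107, σ_4 = 0.
On [5, 6], S(x) = -4 + 88/107·(x - 5) + 1152/107·(x - 5)² - 384/107·(x - 5)³.
With (x - 5) = 1/3: S(16/3) = -2564/963.

-2.6625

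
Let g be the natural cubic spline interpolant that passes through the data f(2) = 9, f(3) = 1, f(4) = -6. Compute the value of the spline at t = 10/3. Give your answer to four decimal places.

-1.4259

Let M_i = g''(x_i). Step sizes h_i = 1, 1; slopes of the chords Δ_i = (y_(i+1) - y_i)/h_i = -8, -7.
  1·M_0 + 4·M_1 + 1·M_2 = 6(Δ_1 - Δ_0) = 6
Natural end conditions: M_0 = M_2 = 0.
Solving the tridiagonal system: M_0 = 0, M_1 = 3/2, M_2 = 0.
On [3, 4], g(t) = 1 - 15/2·(t - 3) + 3/4·(t - 3)² - 1/4·(t - 3)³.
With (t - 3) = 1/3: g(10/3) = -77/54.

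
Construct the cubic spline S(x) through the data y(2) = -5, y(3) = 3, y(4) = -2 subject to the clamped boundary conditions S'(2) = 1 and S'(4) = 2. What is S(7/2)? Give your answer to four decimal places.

0.4375

Put σ_i = S'' at the i-th knot. Here h = (1, 1) and Δ = (8, -5), so the interior equations h_(i-1)·σ_(i-1) + 2(h_(i-1)+h_i)·σ_i + h_i·σ_(i+1) = 6(Δ_i − Δ_(i-1)) read
  1·σ_0 + 4·σ_1 + 1·σ_2 = 6(Δ_1 - Δ_0) = -78
Clamped end conditions give two more equations: 2h_0·σ_0 + h_0·σ_1 = 6(Δ_0 - S'(2)) = 42 and h_1·σ_1 + 2h_1·σ_2 = 6(S'(4) - Δ_1) = 42.
Forward elimination and back-substitution give σ_0 = 41, σ_1 = -40, σ_2 = 41.
On [3, 4], S(x) = 3 + 3/2·(x - 3) - 20·(x - 3)² + 27/2·(x - 3)³.
With (x - 3) = 1/2: S(7/2) = 7/16.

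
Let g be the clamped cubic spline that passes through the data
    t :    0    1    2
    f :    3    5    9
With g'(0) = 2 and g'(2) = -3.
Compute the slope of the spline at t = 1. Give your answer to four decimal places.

With m_i denoting the second derivative at x_i, h_i = 1, 1, and Δ_i = (y_(i+1) − y_i)/h_i = 2, 4:
  1·m_0 + 4·m_1 + 1·m_2 = 6(Δ_1 - Δ_0) = 12
Clamped end conditions give two more equations: 2h_0·m_0 + h_0·m_1 = 6(Δ_0 - g'(0)) = 0 and h_1·m_1 + 2h_1·m_2 = 6(g'(2) - Δ_1) = -42.
Hence m_0 = -11/2, m_1 = 11, m_2 = -53/2.
On [1, 2], g'(t) = b_1 + 2c_1·(t - 1) + 3d_1·(t - 1)² with b_1 = Δ_1 - h_1(2m_1 + m_2)/6 = 19/4, c_1 = m_1/2 = 11/2, d_1 = (m_2 - m_1)/(6h_1) = -25/4. So g'(1) = 19/4.

4.7500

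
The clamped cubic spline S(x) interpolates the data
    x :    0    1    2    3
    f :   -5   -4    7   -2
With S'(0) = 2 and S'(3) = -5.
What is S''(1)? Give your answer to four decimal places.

Write m_i for S''(x_i). With h_i = 1, 1, 1 and divided differences Δ_i = 1, 11, -9, the continuity of S' gives the tridiagonal system
  1·m_0 + 4·m_1 + 1·m_2 = 6(Δ_1 - Δ_0) = 60
  1·m_1 + 4·m_2 + 1·m_3 = 6(Δ_2 - Δ_1) = -120
Clamped end conditions give two more equations: 2h_0·m_0 + h_0·m_1 = 6(Δ_0 - S'(0)) = -6 and h_2·m_2 + 2h_2·m_3 = 6(S'(3) - Δ_2) = 24.
Solving: m_0 = -56/3, m_1 = 94/3, m_2 = -140/3, m_3 = 106/3.

31.3333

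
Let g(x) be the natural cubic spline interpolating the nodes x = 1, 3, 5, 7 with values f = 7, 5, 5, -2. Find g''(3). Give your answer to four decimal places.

Write m_i for g''(x_i). With h_i = 2, 2, 2 and divided differences Δ_i = -1, 0, -7/2, the continuity of g' gives the tridiagonal system
  2·m_0 + 8·m_1 + 2·m_2 = 6(Δ_1 - Δ_0) = 6
  2·m_1 + 8·m_2 + 2·m_3 = 6(Δ_2 - Δ_1) = -21
Natural end conditions: m_0 = m_3 = 0.
Solving the tridiagonal system: m_0 = 0, m_1 = 3/2, m_2 = -3, m_3 = 0.

1.5000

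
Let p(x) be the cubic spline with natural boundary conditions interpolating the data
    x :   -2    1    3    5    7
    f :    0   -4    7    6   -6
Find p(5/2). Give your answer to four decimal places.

4.5588

With M_i denoting the second derivative at x_i, h_i = 3, 2, 2, 2, and Δ_i = (y_(i+1) − y_i)/h_i = -4/3, 11/2, -1/2, -6:
  3·M_0 + 10·M_1 + 2·M_2 = 6(Δ_1 - Δ_0) = 41
  2·M_1 + 8·M_2 + 2·M_3 = 6(Δ_2 - Δ_1) = -36
  2·M_2 + 8·M_3 + 2·M_4 = 6(Δ_3 - Δ_2) = -33
Natural end conditions: M_0 = M_4 = 0.
Solving: M_0 = 0, M_1 = 363/71, M_2 = -719/142, M_3 = -203/71, M_4 = 0.
On [1, 3], p(x) = -4 + 805/213·(x - 1) + 363/142·(x - 1)² - 1445/1704·(x - 1)³.
With (x - 1) = 3/2: p(5/2) = 20715/4544.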